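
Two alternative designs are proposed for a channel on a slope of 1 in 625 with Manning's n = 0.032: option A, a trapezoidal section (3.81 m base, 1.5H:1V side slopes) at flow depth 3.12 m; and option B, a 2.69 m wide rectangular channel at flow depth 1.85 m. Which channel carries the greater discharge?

Channel A: With bottom width b = 3.81 m and side slope z = 1.5: A = (b + zy)y = (3.81 + 1.5×3.12)×3.12 = 26.49 m²; P = b + 2y√(1+z²) = 3.81 + 2×3.12×1.803 = 15.06 m. Hydraulic radius R = A/P = 26.49/15.06 = 1.759 m. Q_A = (1/0.032)·26.49·1.759^(2/3)·√0.0016 = 48.25 m³/s.
Channel B: Flow area A = b·y = 2.69 × 1.85 = 4.976 m². Wetted perimeter P = b + 2y = 2.69 + 2×1.85 = 6.39 m. Hydraulic radius R = A/P = 4.976/6.39 = 0.7788 m. Q_B = (1/0.032)·4.976·0.7788^(2/3)·√0.0016 = 5.266 m³/s.
Q_A = 48.25 m³/s vs Q_B = 5.266 m³/s, so channel A carries more.

channel A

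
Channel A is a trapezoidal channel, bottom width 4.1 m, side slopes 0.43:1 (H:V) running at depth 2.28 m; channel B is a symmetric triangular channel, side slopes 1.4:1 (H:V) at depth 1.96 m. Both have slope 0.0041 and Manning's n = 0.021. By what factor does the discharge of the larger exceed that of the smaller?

Channel A: With bottom width b = 4.1 m and side slope z = 0.43: A = (b + zy)y = (4.1 + 0.43×2.28)×2.28 = 11.58 m²; P = b + 2y√(1+z²) = 4.1 + 2×2.28×1.089 = 9.064 m. Hydraulic radius R = A/P = 11.58/9.064 = 1.278 m. Q_A = (1/0.021)·11.58·1.278^(2/3)·√0.0041 = 41.59 m³/s.
Channel B: For a triangular section with side slope z = 1.4: A = zy² = 1.4×1.96² = 5.378 m²; P = 2y√(1+z²) = 2×1.96×1.72 = 6.744 m. Hydraulic radius R = A/P = 5.378/6.744 = 0.7975 m. Q_B = (1/0.021)·5.378·0.7975^(2/3)·√0.0041 = 14.1 m³/s.
The larger discharge is 41.59 m³/s and the smaller is 14.1 m³/s; the ratio is 2.95.

2.95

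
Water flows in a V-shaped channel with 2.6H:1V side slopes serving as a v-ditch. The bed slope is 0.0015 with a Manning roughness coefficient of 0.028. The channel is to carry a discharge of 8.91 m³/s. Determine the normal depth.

Manning's equation rearranged: A R^(2/3) = nQ / (1·√S) = 0.028 × 8.91 / (√0.0015) = 6.442.
At y = 1.38 m: A R^(2/3) = 3.693 — low.
At y = 2.08 m: A R^(2/3) = 11.03 — high.
At y = 1.7 m: A R^(2/3) = 6.439 — ≈ 6.442.

y_n = 1.7 m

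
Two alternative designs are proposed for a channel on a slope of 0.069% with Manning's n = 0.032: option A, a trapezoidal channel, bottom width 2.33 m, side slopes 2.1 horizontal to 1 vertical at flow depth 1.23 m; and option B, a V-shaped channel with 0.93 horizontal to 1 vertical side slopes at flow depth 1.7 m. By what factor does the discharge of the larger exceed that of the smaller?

Channel A: With bottom width b = 2.33 m and side slope z = 2.1: A = (b + zy)y = (2.33 + 2.1×1.23)×1.23 = 6.043 m²; P = b + 2y√(1+z²) = 2.33 + 2×1.23×2.326 = 8.052 m. Hydraulic radius R = A/P = 6.043/8.052 = 0.7505 m. Q_A = (1/0.032)·6.043·0.7505^(2/3)·√0.00069 = 4.097 m³/s.
Channel B: For a triangular section with side slope z = 0.93: A = zy² = 0.93×1.7² = 2.688 m²; P = 2y√(1+z²) = 2×1.7×1.366 = 4.643 m. Hydraulic radius R = A/P = 2.688/4.643 = 0.5789 m. Q_B = (1/0.032)·2.688·0.5789^(2/3)·√0.00069 = 1.532 m³/s.
The larger discharge is 4.097 m³/s and the smaller is 1.532 m³/s; the ratio is 2.67.

2.67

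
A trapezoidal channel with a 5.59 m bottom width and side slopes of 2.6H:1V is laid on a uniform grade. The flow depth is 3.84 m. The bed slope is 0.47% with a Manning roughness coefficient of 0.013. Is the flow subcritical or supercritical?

supercritical

With bottom width b = 5.59 m and side slope z = 2.6: A = (b + zy)y = (5.59 + 2.6×3.84)×3.84 = 59.8 m²; P = b + 2y√(1+z²) = 5.59 + 2×3.84×2.786 = 26.98 m.
Hydraulic radius R = A/P = 59.8/26.98 = 2.216 m.
V = (1/n) R^(2/3) √S = (1/0.013) × 2.216^(2/3) × √0.0047 = 8.964 m/s. Hydraulic depth D_h = A/T = 59.8/25.56 = 2.34 m.
Froude number Fr = V/√(g·D_h) = 8.964/√(9.81×2.34) = 1.87, which is greater than 1, so the flow is supercritical.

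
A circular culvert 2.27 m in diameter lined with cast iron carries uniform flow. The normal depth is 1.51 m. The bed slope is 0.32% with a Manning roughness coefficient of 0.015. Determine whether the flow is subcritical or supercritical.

subcritical

For a circular section of diameter D = 2.27 m at depth y = 1.51 m, the central angle is θ = 2 arccos(1 − 2y/D) = 3.815 rad. Then A = (D²/8)(θ − sin θ) = 2.859 m² and P = Dθ/2 = 4.33 m.
Hydraulic radius R = A/P = 2.859/4.33 = 0.6603 m.
V = (1/n) R^(2/3) √S = (1/0.015) × 0.6603^(2/3) × √0.0032 = 2.86 m/s. Hydraulic depth D_h = A/T = 2.859/2.143 = 1.334 m.
Froude number Fr = V/√(g·D_h) = 2.86/√(9.81×1.334) = 0.79, which is less than 1, so the flow is subcritical.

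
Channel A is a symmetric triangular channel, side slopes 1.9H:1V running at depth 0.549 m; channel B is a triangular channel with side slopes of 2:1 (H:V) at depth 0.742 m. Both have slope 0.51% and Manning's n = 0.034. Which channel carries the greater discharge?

channel B

Channel A: For a triangular section with side slope z = 1.9: A = zy² = 1.9×0.549² = 0.5727 m²; P = 2y√(1+z²) = 2×0.549×2.147 = 2.358 m. Hydraulic radius R = A/P = 0.5727/2.358 = 0.2429 m. Q_A = (1/0.034)·0.5727·0.2429^(2/3)·√0.0051 = 0.4683 m³/s.
Channel B: For a triangular section with side slope z = 2: A = zy² = 2×0.742² = 1.101 m²; P = 2y√(1+z²) = 2×0.742×2.236 = 3.318 m. Hydraulic radius R = A/P = 1.101/3.318 = 0.3318 m. Q_B = (1/0.034)·1.101·0.3318^(2/3)·√0.0051 = 1.109 m³/s.
Q_A = 0.4683 m³/s vs Q_B = 1.109 m³/s, so channel B carries more.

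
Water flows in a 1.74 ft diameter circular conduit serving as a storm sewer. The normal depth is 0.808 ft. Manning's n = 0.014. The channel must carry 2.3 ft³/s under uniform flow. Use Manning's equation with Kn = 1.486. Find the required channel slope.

For a circular section of diameter D = 1.74 ft at depth y = 0.808 ft, the central angle is θ = 2 arccos(1 − 2y/D) = 2.999 rad. Then A = (D²/8)(θ − sin θ) = 1.081 ft² and P = Dθ/2 = 2.609 ft.
Hydraulic radius R = A/P = 1.081/2.609 = 0.4144 ft.
From Manning's equation, S = [nQ / (1.486 A R^(2/3))]² = [0.014 × 2.3 / (1.486 × 1.081 × 0.4144^(2/3))]² = 0.0013.

S = 0.0013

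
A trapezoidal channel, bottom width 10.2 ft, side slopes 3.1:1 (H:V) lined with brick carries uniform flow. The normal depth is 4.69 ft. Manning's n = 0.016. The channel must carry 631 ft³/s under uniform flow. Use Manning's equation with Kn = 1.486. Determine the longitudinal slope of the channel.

S = 0.00085

With bottom width b = 10.2 ft and side slope z = 3.1: A = (b + zy)y = (10.2 + 3.1×4.69)×4.69 = 116 ft²; P = b + 2y√(1+z²) = 10.2 + 2×4.69×3.257 = 40.75 ft.
Hydraulic radius R = A/P = 116/40.75 = 2.847 ft.
From Manning's equation, S = [nQ / (1.486 A R^(2/3))]² = [0.016 × 631 / (1.486 × 116 × 2.847^(2/3))]² = 0.00085.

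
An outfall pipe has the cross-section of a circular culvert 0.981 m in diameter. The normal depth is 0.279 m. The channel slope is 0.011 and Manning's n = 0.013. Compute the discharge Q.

Q = 0.422 m³/s

For a circular section of diameter D = 0.981 m at depth y = 0.279 m, the central angle is θ = 2 arccos(1 − 2y/D) = 2.25 rad. Then A = (D²/8)(θ − sin θ) = 0.1771 m² and P = Dθ/2 = 1.104 m.
Hydraulic radius R = A/P = 0.1771/1.104 = 0.1604 m.
Manning's equation: Q = (1/n) A R^(2/3) S^(1/2) = (1/0.013) × 0.1771 × 0.1604^(2/3) × 0.011^(1/2) = 0.422 m³/s.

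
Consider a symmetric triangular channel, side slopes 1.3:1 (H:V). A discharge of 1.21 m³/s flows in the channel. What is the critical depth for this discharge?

y_c = 0.707 m

At critical depth, Q² T / (g A³) = 1, i.e. A³/T = Q²/g = 1.21²/9.81 = 0.1492.
Trying y = 0.554 m: A³/T = 0.0441 — short.
Trying y = 0.707 m: A³/T = 0.1493 — close enough.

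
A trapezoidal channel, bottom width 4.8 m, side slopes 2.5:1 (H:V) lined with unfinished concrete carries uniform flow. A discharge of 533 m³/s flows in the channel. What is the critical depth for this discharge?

y_c = 5.34 m

At critical depth, Q² T / (g A³) = 1, i.e. A³/T = Q²/g = 533²/9.81 = 28960.
At y = 4.15 m: A³/T = 9776 — short.
At y = 6.29 m: A³/T = 59360 — over.
At y = 5.34 m: A³/T = 28900 — ≈ 28960.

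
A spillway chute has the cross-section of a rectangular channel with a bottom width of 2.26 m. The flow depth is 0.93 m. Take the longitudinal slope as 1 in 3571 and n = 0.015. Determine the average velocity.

Flow area A = b·y = 2.26 × 0.93 = 2.102 m². Wetted perimeter P = b + 2y = 2.26 + 2×0.93 = 4.12 m.
Hydraulic radius R = A/P = 2.102/4.12 = 0.5101 m.
From Manning's equation, V = (1/n) R^(2/3) S^(1/2) = (1/0.015) × 0.5101^(2/3) × 0.00028^(1/2) = 0.712 m/s.

V = 0.712 m/s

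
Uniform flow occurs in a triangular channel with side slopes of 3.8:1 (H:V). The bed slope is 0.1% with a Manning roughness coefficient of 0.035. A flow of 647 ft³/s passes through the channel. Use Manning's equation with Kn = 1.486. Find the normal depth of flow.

Manning's equation rearranged: A R^(2/3) = nQ / (1.486·√S) = 0.035 × 647 / (1.486 × √0.001) = 481.9.
At y = 9 ft: A R^(2/3) = 820.4 — high.
At y = 5.2 ft: A R^(2/3) = 190 — low.
At y = 7.37 ft: A R^(2/3) = 481.6 — ≈ 481.9.

y_n = 7.37 ft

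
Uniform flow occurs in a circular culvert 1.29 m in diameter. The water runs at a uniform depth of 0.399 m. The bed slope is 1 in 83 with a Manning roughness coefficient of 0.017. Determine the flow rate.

Q = 0.824 m³/s

For a circular section of diameter D = 1.29 m at depth y = 0.399 m, the central angle is θ = 2 arccos(1 − 2y/D) = 2.359 rad. Then A = (D²/8)(θ − sin θ) = 0.344 m² and P = Dθ/2 = 1.522 m.
Hydraulic radius R = A/P = 0.344/1.522 = 0.2261 m.
Manning's equation: Q = (1/n) A R^(2/3) S^(1/2) = (1/0.017) × 0.344 × 0.2261^(2/3) × 0.01205^(1/2) = 0.824 m³/s.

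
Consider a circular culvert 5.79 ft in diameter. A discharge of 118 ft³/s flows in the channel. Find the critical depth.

At critical depth, Q² T / (g A³) = 1, i.e. A³/T = Q²/g = 118²/32.2 = 432.4.
Trying y = 3.44 ft: A³/T = 761.8 — high.
Trying y = 2.32 ft: A³/T = 168.8 — low.
Trying y = 2.97 ft: A³/T = 434.5 — matches.

y_c = 2.97 ft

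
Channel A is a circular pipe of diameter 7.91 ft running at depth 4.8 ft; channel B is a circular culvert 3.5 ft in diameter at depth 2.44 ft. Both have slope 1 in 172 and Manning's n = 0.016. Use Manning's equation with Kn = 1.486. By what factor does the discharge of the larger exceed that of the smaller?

7.22

Channel A: For a circular section of diameter D = 7.91 ft at depth y = 4.8 ft, the central angle is θ = 2 arccos(1 − 2y/D) = 3.572 rad. Then A = (D²/8)(θ − sin θ) = 31.2 ft² and P = Dθ/2 = 14.13 ft. Hydraulic radius R = A/P = 31.2/14.13 = 2.209 ft. Q_A = (1.486/0.016)·31.2·2.209^(2/3)·√0.005814 = 374.8 ft³/s.
Channel B: For a circular section of diameter D = 3.5 ft at depth y = 2.44 ft, the central angle is θ = 2 arccos(1 − 2y/D) = 3.952 rad. Then A = (D²/8)(θ − sin θ) = 7.161 ft² and P = Dθ/2 = 6.916 ft. Hydraulic radius R = A/P = 7.161/6.916 = 1.035 ft. Q_B = (1.486/0.016)·7.161·1.035^(2/3)·√0.005814 = 51.91 ft³/s.
The larger discharge is 374.8 ft³/s and the smaller is 51.91 ft³/s; the ratio is 7.22.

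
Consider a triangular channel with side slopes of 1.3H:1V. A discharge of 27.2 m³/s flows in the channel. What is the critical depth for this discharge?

y_c = 2.46 m

At critical depth, Q² T / (g A³) = 1, i.e. A³/T = Q²/g = 27.2²/9.81 = 75.42.
Try y = 2.07 m: A³/T = 32.12 — too small.
Try y = 2.66 m: A³/T = 112.5 — too large.
Try y = 2.46 m: A³/T = 76.13 — ≈ 75.42.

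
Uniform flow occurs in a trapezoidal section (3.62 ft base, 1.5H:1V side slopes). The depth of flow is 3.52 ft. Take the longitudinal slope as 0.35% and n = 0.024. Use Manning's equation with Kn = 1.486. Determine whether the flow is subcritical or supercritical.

With bottom width b = 3.62 ft and side slope z = 1.5: A = (b + zy)y = (3.62 + 1.5×3.52)×3.52 = 31.33 ft²; P = b + 2y√(1+z²) = 3.62 + 2×3.52×1.803 = 16.31 ft.
Hydraulic radius R = A/P = 31.33/16.31 = 1.921 ft.
V = (1.486/n) R^(2/3) √S = (1.486/0.024) × 1.921^(2/3) × √0.0035 = 5.66 ft/s. Hydraulic depth D_h = A/T = 31.33/14.18 = 2.209 ft.
Froude number Fr = V/√(g·D_h) = 5.66/√(32.2×2.209) = 0.671, which is less than 1, so the flow is subcritical.

subcritical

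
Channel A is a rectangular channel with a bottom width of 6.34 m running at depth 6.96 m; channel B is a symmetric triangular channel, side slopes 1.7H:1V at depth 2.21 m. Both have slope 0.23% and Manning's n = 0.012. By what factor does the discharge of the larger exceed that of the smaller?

Channel A: Flow area A = b·y = 6.34 × 6.96 = 44.13 m². Wetted perimeter P = b + 2y = 6.34 + 2×6.96 = 20.26 m. Hydraulic radius R = A/P = 44.13/20.26 = 2.178 m. Q_A = (1/0.012)·44.13·2.178^(2/3)·√0.0023 = 296.3 m³/s.
Channel B: For a triangular section with side slope z = 1.7: A = zy² = 1.7×2.21² = 8.303 m²; P = 2y√(1+z²) = 2×2.21×1.972 = 8.718 m. Hydraulic radius R = A/P = 8.303/8.718 = 0.9524 m. Q_B = (1/0.012)·8.303·0.9524^(2/3)·√0.0023 = 32.12 m³/s.
The larger discharge is 296.3 m³/s and the smaller is 32.12 m³/s; the ratio is 9.22.

9.22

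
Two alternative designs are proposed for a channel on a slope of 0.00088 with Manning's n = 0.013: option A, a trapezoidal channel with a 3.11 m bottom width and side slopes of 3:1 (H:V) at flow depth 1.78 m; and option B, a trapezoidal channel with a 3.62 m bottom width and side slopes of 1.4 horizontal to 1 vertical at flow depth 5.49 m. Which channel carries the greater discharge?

channel B

Channel A: With bottom width b = 3.11 m and side slope z = 3: A = (b + zy)y = (3.11 + 3×1.78)×1.78 = 15.04 m²; P = b + 2y√(1+z²) = 3.11 + 2×1.78×3.162 = 14.37 m. Hydraulic radius R = A/P = 15.04/14.37 = 1.047 m. Q_A = (1/0.013)·15.04·1.047^(2/3)·√0.00088 = 35.39 m³/s.
Channel B: With bottom width b = 3.62 m and side slope z = 1.4: A = (b + zy)y = (3.62 + 1.4×5.49)×5.49 = 62.07 m²; P = b + 2y√(1+z²) = 3.62 + 2×5.49×1.72 = 22.51 m. Hydraulic radius R = A/P = 62.07/22.51 = 2.757 m. Q_B = (1/0.013)·62.07·2.757^(2/3)·√0.00088 = 278.5 m³/s.
Q_A = 35.39 m³/s vs Q_B = 278.5 m³/s, so channel B carries more.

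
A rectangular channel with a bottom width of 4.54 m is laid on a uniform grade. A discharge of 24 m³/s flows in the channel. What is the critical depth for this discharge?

For a rectangular channel, critical depth y_c = (q²/g)^(1/3) where q = Q/b = 24/4.54 = 5.286 m²/s.
So y_c = (5.286²/9.81)^(1/3) = 1.42 m.

y_c = 1.42 m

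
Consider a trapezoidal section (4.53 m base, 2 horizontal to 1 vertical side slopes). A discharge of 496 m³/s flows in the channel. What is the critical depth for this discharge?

At critical depth, Q² T / (g A³) = 1, i.e. A³/T = Q²/g = 496²/9.81 = 25080.
At y = 4.49 m: A³/T = 9925 — too small.
At y = 6.42 m: A³/T = 45900 — too large.
At y = 5.58 m: A³/T = 24990 — matches.

y_c = 5.58 m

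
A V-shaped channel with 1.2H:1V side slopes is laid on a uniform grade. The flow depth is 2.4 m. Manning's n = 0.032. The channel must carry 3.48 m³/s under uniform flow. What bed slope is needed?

S = 0.000289

For a triangular section with side slope z = 1.2: A = zy² = 1.2×2.4² = 6.912 m²; P = 2y√(1+z²) = 2×2.4×1.562 = 7.498 m.
Hydraulic radius R = A/P = 6.912/7.498 = 0.9219 m.
From Manning's equation, S = [nQ / (1 A R^(2/3))]² = [0.032 × 3.48 / (1 × 6.912 × 0.9219^(2/3))]² = 0.000289.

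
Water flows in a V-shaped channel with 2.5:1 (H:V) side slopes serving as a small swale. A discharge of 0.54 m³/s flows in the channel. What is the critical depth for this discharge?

y_c = 0.394 m

At critical depth, Q² T / (g A³) = 1, i.e. A³/T = Q²/g = 0.54²/9.81 = 0.02972.
Trying y = 0.438 m: A³/T = 0.05038 — too large.
Trying y = 0.33 m: A³/T = 0.01223 — too small.
Trying y = 0.394 m: A³/T = 0.02967 — matches.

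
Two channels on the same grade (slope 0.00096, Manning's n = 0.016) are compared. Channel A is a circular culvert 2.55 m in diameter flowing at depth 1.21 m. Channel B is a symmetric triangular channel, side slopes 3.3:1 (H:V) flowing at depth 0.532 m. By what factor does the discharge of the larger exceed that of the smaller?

Channel A: For a circular section of diameter D = 2.55 m at depth y = 1.21 m, the central angle is θ = 2 arccos(1 − 2y/D) = 3.04 rad. Then A = (D²/8)(θ − sin θ) = 2.388 m² and P = Dθ/2 = 3.875 m. Hydraulic radius R = A/P = 2.388/3.875 = 0.6161 m. Q_A = (1/0.016)·2.388·0.6161^(2/3)·√0.00096 = 3.348 m³/s.
Channel B: For a triangular section with side slope z = 3.3: A = zy² = 3.3×0.532² = 0.934 m²; P = 2y√(1+z²) = 2×0.532×3.448 = 3.669 m. Hydraulic radius R = A/P = 0.934/3.669 = 0.2546 m. Q_B = (1/0.016)·0.934·0.2546^(2/3)·√0.00096 = 0.7265 m³/s.
The larger discharge is 3.348 m³/s and the smaller is 0.7265 m³/s; the ratio is 4.61.

4.61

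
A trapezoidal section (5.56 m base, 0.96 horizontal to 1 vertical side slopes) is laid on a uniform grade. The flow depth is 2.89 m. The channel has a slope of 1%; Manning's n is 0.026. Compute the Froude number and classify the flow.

supercritical

With bottom width b = 5.56 m and side slope z = 0.96: A = (b + zy)y = (5.56 + 0.96×2.89)×2.89 = 24.09 m²; P = b + 2y√(1+z²) = 5.56 + 2×2.89×1.386 = 13.57 m.
Hydraulic radius R = A/P = 24.09/13.57 = 1.775 m.
V = (1/n) R^(2/3) √S = (1/0.026) × 1.775^(2/3) × √0.01 = 5.638 m/s. Hydraulic depth D_h = A/T = 24.09/11.11 = 2.168 m.
Froude number Fr = V/√(g·D_h) = 5.638/√(9.81×2.168) = 1.22, which is greater than 1, so the flow is supercritical.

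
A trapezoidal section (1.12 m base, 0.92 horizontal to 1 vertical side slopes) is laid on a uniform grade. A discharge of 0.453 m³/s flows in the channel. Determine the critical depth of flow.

y_c = 0.239 m

At critical depth, Q² T / (g A³) = 1, i.e. A³/T = Q²/g = 0.453²/9.81 = 0.02092.
At y = 0.259 m: A³/T = 0.02727 — high.
At y = 0.17 m: A³/T = 0.007131 — low.
At y = 0.239 m: A³/T = 0.02105 — close enough.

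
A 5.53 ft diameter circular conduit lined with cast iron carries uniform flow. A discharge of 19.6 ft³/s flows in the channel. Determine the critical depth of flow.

y_c = 1.19 ft

At critical depth, Q² T / (g A³) = 1, i.e. A³/T = Q²/g = 19.6²/32.2 = 11.93.
At y = 1.48 ft: A³/T = 28.19 — too large.
At y = 0.829 ft: A³/T = 2.913 — too small.
At y = 1.19 ft: A³/T = 12.04 — close enough.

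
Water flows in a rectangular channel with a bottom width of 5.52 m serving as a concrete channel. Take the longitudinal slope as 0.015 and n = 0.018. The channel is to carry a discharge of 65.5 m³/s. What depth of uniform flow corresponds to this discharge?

Manning's equation rearranged: A R^(2/3) = nQ / (1·√S) = 0.018 × 65.5 / (√0.015) = 9.626.
Trying y = 2.08 m: A R^(2/3) = 12.87 — too large.
Trying y = 1.44 m: A R^(2/3) = 7.662 — too small.
Trying y = 1.69 m: A R^(2/3) = 9.626 — matches.

y_n = 1.69 m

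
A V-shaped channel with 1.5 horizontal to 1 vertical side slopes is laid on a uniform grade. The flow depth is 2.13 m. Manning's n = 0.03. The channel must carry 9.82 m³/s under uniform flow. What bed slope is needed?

For a triangular section with side slope z = 1.5: A = zy² = 1.5×2.13² = 6.805 m²; P = 2y√(1+z²) = 2×2.13×1.803 = 7.68 m.
Hydraulic radius R = A/P = 6.805/7.68 = 0.8861 m.
From Manning's equation, S = [nQ / (1 A R^(2/3))]² = [0.03 × 9.82 / (1 × 6.805 × 0.8861^(2/3))]² = 0.0022.

S = 0.0022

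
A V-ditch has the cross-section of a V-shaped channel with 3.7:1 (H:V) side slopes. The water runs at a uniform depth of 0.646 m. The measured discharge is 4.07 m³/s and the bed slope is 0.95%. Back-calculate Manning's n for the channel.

For a triangular section with side slope z = 3.7: A = zy² = 3.7×0.646² = 1.544 m²; P = 2y√(1+z²) = 2×0.646×3.833 = 4.952 m.
Hydraulic radius R = A/P = 1.544/4.952 = 0.3118 m.
Rearranging Manning's equation: n = (1/Q) A R^(2/3) S^(1/2) = (1/4.07) × 1.544 × 0.3118^(2/3) × √0.0095 = 0.017.

n = 0.017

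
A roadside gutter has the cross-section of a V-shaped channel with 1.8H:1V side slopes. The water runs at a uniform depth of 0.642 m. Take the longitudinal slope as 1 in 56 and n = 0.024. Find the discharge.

For a triangular section with side slope z = 1.8: A = zy² = 1.8×0.642² = 0.7419 m²; P = 2y√(1+z²) = 2×0.642×2.059 = 2.644 m.
Hydraulic radius R = A/P = 0.7419/2.644 = 0.2806 m.
Manning's equation: Q = (1/n) A R^(2/3) S^(1/2) = (1/0.024) × 0.7419 × 0.2806^(2/3) × 0.01786^(1/2) = 1.77 m³/s.

Q = 1.77 m³/s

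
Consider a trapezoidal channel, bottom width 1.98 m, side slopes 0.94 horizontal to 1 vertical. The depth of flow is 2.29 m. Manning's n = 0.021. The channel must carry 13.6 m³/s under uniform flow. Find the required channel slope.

S = 0.00076

With bottom width b = 1.98 m and side slope z = 0.94: A = (b + zy)y = (1.98 + 0.94×2.29)×2.29 = 9.464 m²; P = b + 2y√(1+z²) = 1.98 + 2×2.29×1.372 = 8.266 m.
Hydraulic radius R = A/P = 9.464/8.266 = 1.145 m.
From Manning's equation, S = [nQ / (1 A R^(2/3))]² = [0.021 × 13.6 / (1 × 9.464 × 1.145^(2/3))]² = 0.00076.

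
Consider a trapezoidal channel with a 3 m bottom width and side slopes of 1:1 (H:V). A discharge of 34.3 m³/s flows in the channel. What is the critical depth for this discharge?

y_c = 1.91 m

At critical depth, Q² T / (g A³) = 1, i.e. A³/T = Q²/g = 34.3²/9.81 = 119.9.
Try y = 2.21 m: A³/T = 205.7 — high.
Try y = 1.6 m: A³/T = 64.3 — low.
Try y = 1.91 m: A³/T = 120.9 — close enough.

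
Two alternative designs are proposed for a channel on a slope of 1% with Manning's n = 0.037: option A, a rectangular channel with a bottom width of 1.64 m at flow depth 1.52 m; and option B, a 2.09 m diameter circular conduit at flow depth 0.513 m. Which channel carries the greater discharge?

channel A

Channel A: Flow area A = b·y = 1.64 × 1.52 = 2.493 m². Wetted perimeter P = b + 2y = 1.64 + 2×1.52 = 4.68 m. Hydraulic radius R = A/P = 2.493/4.68 = 0.5326 m. Q_A = (1/0.037)·2.493·0.5326^(2/3)·√0.01 = 4.427 m³/s.
Channel B: For a circular section of diameter D = 2.09 m at depth y = 0.513 m, the central angle is θ = 2 arccos(1 − 2y/D) = 2.073 rad. Then A = (D²/8)(θ − sin θ) = 0.6536 m² and P = Dθ/2 = 2.167 m. Hydraulic radius R = A/P = 0.6536/2.167 = 0.3016 m. Q_B = (1/0.037)·0.6536·0.3016^(2/3)·√0.01 = 0.7945 m³/s.
Q_A = 4.427 m³/s vs Q_B = 0.7945 m³/s, so channel A carries more.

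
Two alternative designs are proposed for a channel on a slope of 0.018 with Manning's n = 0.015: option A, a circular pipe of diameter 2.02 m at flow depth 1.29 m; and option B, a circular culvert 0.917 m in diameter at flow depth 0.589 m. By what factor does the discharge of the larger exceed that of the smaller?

8.15

Channel A: For a circular section of diameter D = 2.02 m at depth y = 1.29 m, the central angle is θ = 2 arccos(1 − 2y/D) = 3.703 rad. Then A = (D²/8)(θ − sin θ) = 2.161 m² and P = Dθ/2 = 3.74 m. Hydraulic radius R = A/P = 2.161/3.74 = 0.5776 m. Q_A = (1/0.015)·2.161·0.5776^(2/3)·√0.018 = 13.4 m³/s.
Channel B: For a circular section of diameter D = 0.917 m at depth y = 0.589 m, the central angle is θ = 2 arccos(1 − 2y/D) = 3.719 rad. Then A = (D²/8)(θ − sin θ) = 0.4482 m² and P = Dθ/2 = 1.705 m. Hydraulic radius R = A/P = 0.4482/1.705 = 0.2629 m. Q_B = (1/0.015)·0.4482·0.2629^(2/3)·√0.018 = 1.645 m³/s.
The larger discharge is 13.4 m³/s and the smaller is 1.645 m³/s; the ratio is 8.15.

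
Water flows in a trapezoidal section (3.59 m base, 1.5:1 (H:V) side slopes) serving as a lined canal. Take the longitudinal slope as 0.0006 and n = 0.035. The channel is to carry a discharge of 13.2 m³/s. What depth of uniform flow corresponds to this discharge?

Manning's equation rearranged: A R^(2/3) = nQ / (1·√S) = 0.035 × 13.2 / (√0.0006) = 18.86.
At y = 2.49 m: A R^(2/3) = 23.38 — too large.
At y = 1.66 m: A R^(2/3) = 10.45 — too small.
At y = 2.24 m: A R^(2/3) = 18.87 — matches.

y_n = 2.24 m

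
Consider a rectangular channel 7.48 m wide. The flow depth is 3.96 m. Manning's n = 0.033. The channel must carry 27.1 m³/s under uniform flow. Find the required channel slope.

S = 0.000381

Flow area A = b·y = 7.48 × 3.96 = 29.62 m². Wetted perimeter P = b + 2y = 7.48 + 2×3.96 = 15.4 m.
Hydraulic radius R = A/P = 29.62/15.4 = 1.923 m.
From Manning's equation, S = [nQ / (1 A R^(2/3))]² = [0.033 × 27.1 / (1 × 29.62 × 1.923^(2/3))]² = 0.000381.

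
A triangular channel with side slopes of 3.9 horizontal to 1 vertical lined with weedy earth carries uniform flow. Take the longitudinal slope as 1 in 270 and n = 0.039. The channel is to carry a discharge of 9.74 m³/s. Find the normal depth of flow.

y_n = 1.43 m

Manning's equation rearranged: A R^(2/3) = nQ / (1·√S) = 0.039 × 9.74 / (√0.003704) = 6.242.
Trying y = 1.55 m: A R^(2/3) = 7.739 — high.
Trying y = 1.18 m: A R^(2/3) = 3.74 — low.
Trying y = 1.43 m: A R^(2/3) = 6.243 — close enough.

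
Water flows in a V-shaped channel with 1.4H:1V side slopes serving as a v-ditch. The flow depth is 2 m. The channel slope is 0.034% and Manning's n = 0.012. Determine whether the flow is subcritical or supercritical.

subcritical

For a triangular section with side slope z = 1.4: A = zy² = 1.4×2² = 5.6 m²; P = 2y√(1+z²) = 2×2×1.72 = 6.882 m.
Hydraulic radius R = A/P = 5.6/6.882 = 0.8137 m.
V = (1/n) R^(2/3) √S = (1/0.012) × 0.8137^(2/3) × √0.00034 = 1.339 m/s. Hydraulic depth D_h = A/T = 5.6/5.6 = 1 m.
Froude number Fr = V/√(g·D_h) = 1.339/√(9.81×1) = 0.428, which is less than 1, so the flow is subcritical.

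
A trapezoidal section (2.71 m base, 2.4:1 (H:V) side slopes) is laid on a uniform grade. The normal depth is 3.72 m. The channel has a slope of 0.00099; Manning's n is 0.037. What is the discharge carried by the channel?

Q = 57.7 m³/s

With bottom width b = 2.71 m and side slope z = 2.4: A = (b + zy)y = (2.71 + 2.4×3.72)×3.72 = 43.29 m²; P = b + 2y√(1+z²) = 2.71 + 2×3.72×2.6 = 22.05 m.
Hydraulic radius R = A/P = 43.29/22.05 = 1.963 m.
Manning's equation: Q = (1/n) A R^(2/3) S^(1/2) = (1/0.037) × 43.29 × 1.963^(2/3) × 0.00099^(1/2) = 57.7 m³/s.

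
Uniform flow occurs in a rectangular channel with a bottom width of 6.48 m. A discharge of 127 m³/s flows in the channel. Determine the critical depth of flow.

y_c = 3.4 m

For a rectangular channel, critical depth y_c = (q²/g)^(1/3) where q = Q/b = 127/6.48 = 19.6 m²/s.
So y_c = (19.6²/9.81)^(1/3) = 3.4 m.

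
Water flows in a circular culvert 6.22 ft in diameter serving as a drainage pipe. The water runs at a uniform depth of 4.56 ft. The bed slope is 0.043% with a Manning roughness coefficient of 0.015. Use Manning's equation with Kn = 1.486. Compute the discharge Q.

Q = 74.4 ft³/s

For a circular section of diameter D = 6.22 ft at depth y = 4.56 ft, the central angle is θ = 2 arccos(1 − 2y/D) = 4.112 rad. Then A = (D²/8)(θ − sin θ) = 23.87 ft² and P = Dθ/2 = 12.79 ft.
Hydraulic radius R = A/P = 23.87/12.79 = 1.867 ft.
Manning's equation: Q = (1.486/n) A R^(2/3) S^(1/2) = (1.486/0.015) × 23.87 × 1.867^(2/3) × 0.00043^(1/2) = 74.4 ft³/s.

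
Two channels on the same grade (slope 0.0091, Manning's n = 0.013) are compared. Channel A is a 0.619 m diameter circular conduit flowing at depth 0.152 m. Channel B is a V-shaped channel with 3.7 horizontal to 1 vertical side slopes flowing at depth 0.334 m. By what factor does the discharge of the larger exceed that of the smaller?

Channel A: For a circular section of diameter D = 0.619 m at depth y = 0.152 m, the central angle is θ = 2 arccos(1 − 2y/D) = 2.074 rad. Then A = (D²/8)(θ − sin θ) = 0.05736 m² and P = Dθ/2 = 0.6418 m. Hydraulic radius R = A/P = 0.05736/0.6418 = 0.08937 m. Q_A = (1/0.013)·0.05736·0.08937^(2/3)·√0.0091 = 0.08414 m³/s.
Channel B: For a triangular section with side slope z = 3.7: A = zy² = 3.7×0.334² = 0.4128 m²; P = 2y√(1+z²) = 2×0.334×3.833 = 2.56 m. Hydraulic radius R = A/P = 0.4128/2.56 = 0.1612 m. Q_B = (1/0.013)·0.4128·0.1612^(2/3)·√0.0091 = 0.8972 m³/s.
The larger discharge is 0.8972 m³/s and the smaller is 0.08414 m³/s; the ratio is 10.7.

10.7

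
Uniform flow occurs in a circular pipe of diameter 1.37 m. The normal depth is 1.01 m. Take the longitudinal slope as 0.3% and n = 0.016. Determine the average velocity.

V = 1.89 m/s

For a circular section of diameter D = 1.37 m at depth y = 1.01 m, the central angle is θ = 2 arccos(1 − 2y/D) = 4.13 rad. Then A = (D²/8)(θ − sin θ) = 1.165 m² and P = Dθ/2 = 2.829 m.
Hydraulic radius R = A/P = 1.165/2.829 = 0.4118 m.
From Manning's equation, V = (1/n) R^(2/3) S^(1/2) = (1/0.016) × 0.4118^(2/3) × 0.003^(1/2) = 1.89 m/s.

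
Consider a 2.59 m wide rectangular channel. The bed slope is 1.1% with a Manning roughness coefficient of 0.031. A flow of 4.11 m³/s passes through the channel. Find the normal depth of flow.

Manning's equation rearranged: A R^(2/3) = nQ / (1·√S) = 0.031 × 4.11 / (√0.011) = 1.215.
Trying y = 0.948 m: A R^(2/3) = 1.643 — over.
Trying y = 0.521 m: A R^(2/3) = 0.6974 — short.
Trying y = 0.764 m: A R^(2/3) = 1.214 — ≈ 1.215.

y_n = 0.764 m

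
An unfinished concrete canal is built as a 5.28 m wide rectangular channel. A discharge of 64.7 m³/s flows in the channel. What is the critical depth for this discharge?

y_c = 2.48 m

For a rectangular channel, critical depth y_c = (q²/g)^(1/3) where q = Q/b = 64.7/5.28 = 12.25 m²/s.
So y_c = (12.25²/9.81)^(1/3) = 2.48 m.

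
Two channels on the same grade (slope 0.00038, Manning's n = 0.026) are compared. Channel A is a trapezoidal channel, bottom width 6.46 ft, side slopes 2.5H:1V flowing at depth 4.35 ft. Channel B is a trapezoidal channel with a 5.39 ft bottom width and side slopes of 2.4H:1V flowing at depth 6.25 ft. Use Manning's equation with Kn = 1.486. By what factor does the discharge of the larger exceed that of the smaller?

2.05

Channel A: With bottom width b = 6.46 ft and side slope z = 2.5: A = (b + zy)y = (6.46 + 2.5×4.35)×4.35 = 75.41 ft²; P = b + 2y√(1+z²) = 6.46 + 2×4.35×2.693 = 29.89 ft. Hydraulic radius R = A/P = 75.41/29.89 = 2.523 ft. Q_A = (1.486/0.026)·75.41·2.523^(2/3)·√0.00038 = 155.7 ft³/s.
Channel B: With bottom width b = 5.39 ft and side slope z = 2.4: A = (b + zy)y = (5.39 + 2.4×6.25)×6.25 = 127.4 ft²; P = b + 2y√(1+z²) = 5.39 + 2×6.25×2.6 = 37.89 ft. Hydraulic radius R = A/P = 127.4/37.89 = 3.363 ft. Q_B = (1.486/0.026)·127.4·3.363^(2/3)·√0.00038 = 318.7 ft³/s.
The larger discharge is 318.7 ft³/s and the smaller is 155.7 ft³/s; the ratio is 2.05.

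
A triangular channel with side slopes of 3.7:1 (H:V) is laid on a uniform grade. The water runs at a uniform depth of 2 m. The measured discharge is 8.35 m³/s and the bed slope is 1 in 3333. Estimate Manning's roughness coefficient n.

For a triangular section with side slope z = 3.7: A = zy² = 3.7×2² = 14.8 m²; P = 2y√(1+z²) = 2×2×3.833 = 15.33 m.
Hydraulic radius R = A/P = 14.8/15.33 = 0.9654 m.
Rearranging Manning's equation: n = (1/Q) A R^(2/3) S^(1/2) = (1/8.35) × 14.8 × 0.9654^(2/3) × √0.0003 = 0.03.

n = 0.03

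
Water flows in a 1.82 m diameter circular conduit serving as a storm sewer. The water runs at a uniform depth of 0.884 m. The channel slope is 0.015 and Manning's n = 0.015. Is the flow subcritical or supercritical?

supercritical

For a circular section of diameter D = 1.82 m at depth y = 0.884 m, the central angle is θ = 2 arccos(1 − 2y/D) = 3.084 rad. Then A = (D²/8)(θ − sin θ) = 1.253 m² and P = Dθ/2 = 2.807 m.
Hydraulic radius R = A/P = 1.253/2.807 = 0.4466 m.
V = (1/n) R^(2/3) √S = (1/0.015) × 0.4466^(2/3) × √0.015 = 4.77 m/s. Hydraulic depth D_h = A/T = 1.253/1.819 = 0.689 m.
Froude number Fr = V/√(g·D_h) = 4.77/√(9.81×0.689) = 1.83, which is greater than 1, so the flow is supercritical.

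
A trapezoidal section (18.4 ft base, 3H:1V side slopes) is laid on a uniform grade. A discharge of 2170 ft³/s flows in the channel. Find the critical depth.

At critical depth, Q² T / (g A³) = 1, i.e. A³/T = Q²/g = 2170²/32.2 = 146200.
At y = 4.86 ft: A³/T = 86580 — low.
At y = 6.07 ft: A³/T = 200200 — high.
At y = 5.59 ft: A³/T = 146300 — close enough.

y_c = 5.59 ft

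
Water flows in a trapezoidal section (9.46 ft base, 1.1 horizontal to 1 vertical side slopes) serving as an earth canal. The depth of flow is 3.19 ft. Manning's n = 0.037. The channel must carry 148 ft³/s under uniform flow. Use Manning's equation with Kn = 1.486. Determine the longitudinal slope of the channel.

S = 0.0028

With bottom width b = 9.46 ft and side slope z = 1.1: A = (b + zy)y = (9.46 + 1.1×3.19)×3.19 = 41.37 ft²; P = b + 2y√(1+z²) = 9.46 + 2×3.19×1.487 = 18.94 ft.
Hydraulic radius R = A/P = 41.37/18.94 = 2.184 ft.
From Manning's equation, S = [nQ / (1.486 A R^(2/3))]² = [0.037 × 148 / (1.486 × 41.37 × 2.184^(2/3))]² = 0.0028.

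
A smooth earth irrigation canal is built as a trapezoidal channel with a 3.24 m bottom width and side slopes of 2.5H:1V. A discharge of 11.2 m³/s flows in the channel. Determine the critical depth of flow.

At critical depth, Q² T / (g A³) = 1, i.e. A³/T = Q²/g = 11.2²/9.81 = 12.79.
Trying y = 0.71 m: A³/T = 6.648 — low.
Trying y = 1.02 m: A³/T = 24.7 — high.
Trying y = 0.852 m: A³/T = 12.77 — matches.

y_c = 0.852 m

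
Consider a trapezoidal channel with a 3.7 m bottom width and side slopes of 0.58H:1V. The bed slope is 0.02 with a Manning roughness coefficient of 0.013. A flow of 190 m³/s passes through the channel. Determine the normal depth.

y_n = 2.65 m

Manning's equation rearranged: A R^(2/3) = nQ / (1·√S) = 0.013 × 190 / (√0.02) = 17.47.
At y = 2.35 m: A R^(2/3) = 14.19 — low.
At y = 3.34 m: A R^(2/3) = 26.27 — high.
At y = 2.65 m: A R^(2/3) = 17.47 — ≈ 17.47.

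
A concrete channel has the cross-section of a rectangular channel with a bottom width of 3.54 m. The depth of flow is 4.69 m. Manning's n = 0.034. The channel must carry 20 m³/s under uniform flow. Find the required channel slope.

S = 0.0012

Flow area A = b·y = 3.54 × 4.69 = 16.6 m². Wetted perimeter P = b + 2y = 3.54 + 2×4.69 = 12.92 m.
Hydraulic radius R = A/P = 16.6/12.92 = 1.285 m.
From Manning's equation, S = [nQ / (1 A R^(2/3))]² = [0.034 × 20 / (1 × 16.6 × 1.285^(2/3))]² = 0.0012.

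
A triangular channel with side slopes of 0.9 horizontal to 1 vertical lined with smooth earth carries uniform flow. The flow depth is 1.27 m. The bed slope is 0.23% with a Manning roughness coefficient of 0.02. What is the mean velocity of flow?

For a triangular section with side slope z = 0.9: A = zy² = 0.9×1.27² = 1.452 m²; P = 2y√(1+z²) = 2×1.27×1.345 = 3.417 m.
Hydraulic radius R = A/P = 1.452/3.417 = 0.4248 m.
From Manning's equation, V = (1/n) R^(2/3) S^(1/2) = (1/0.02) × 0.4248^(2/3) × 0.0023^(1/2) = 1.36 m/s.

V = 1.36 m/s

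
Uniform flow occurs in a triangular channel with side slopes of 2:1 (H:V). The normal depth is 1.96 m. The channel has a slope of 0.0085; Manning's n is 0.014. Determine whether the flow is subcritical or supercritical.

For a triangular section with side slope z = 2: A = zy² = 2×1.96² = 7.683 m²; P = 2y√(1+z²) = 2×1.96×2.236 = 8.765 m.
Hydraulic radius R = A/P = 7.683/8.765 = 0.8765 m.
V = (1/n) R^(2/3) √S = (1/0.014) × 0.8765^(2/3) × √0.0085 = 6.032 m/s. Hydraulic depth D_h = A/T = 7.683/7.84 = 0.98 m.
Froude number Fr = V/√(g·D_h) = 6.032/√(9.81×0.98) = 1.95, which is greater than 1, so the flow is supercritical.

supercritical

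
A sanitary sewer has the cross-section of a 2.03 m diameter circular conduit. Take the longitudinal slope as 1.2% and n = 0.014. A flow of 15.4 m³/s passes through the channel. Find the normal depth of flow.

y_n = 1.59 m

Manning's equation rearranged: A R^(2/3) = nQ / (1·√S) = 0.014 × 15.4 / (√0.012) = 1.968.
Try y = 1.42 m: A R^(2/3) = 1.722 — short.
Try y = 1.89 m: A R^(2/3) = 2.214 — over.
Try y = 1.59 m: A R^(2/3) = 1.97 — matches.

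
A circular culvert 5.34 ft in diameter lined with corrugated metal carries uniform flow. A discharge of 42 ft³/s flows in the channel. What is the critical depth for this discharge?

At critical depth, Q² T / (g A³) = 1, i.e. A³/T = Q²/g = 42²/32.2 = 54.78.
At y = 1.55 ft: A³/T = 32.44 — low.
At y = 1.77 ft: A³/T = 54.24 — matches.

y_c = 1.77 ft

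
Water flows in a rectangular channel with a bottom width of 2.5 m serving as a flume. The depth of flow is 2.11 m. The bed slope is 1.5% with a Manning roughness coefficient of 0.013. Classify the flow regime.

supercritical

Flow area A = b·y = 2.5 × 2.11 = 5.275 m². Wetted perimeter P = b + 2y = 2.5 + 2×2.11 = 6.72 m.
Hydraulic radius R = A/P = 5.275/6.72 = 0.785 m.
V = (1/n) R^(2/3) √S = (1/0.013) × 0.785^(2/3) × √0.015 = 8.017 m/s. Hydraulic depth D_h = A/T = 5.275/2.5 = 2.11 m.
Froude number Fr = V/√(g·D_h) = 8.017/√(9.81×2.11) = 1.76, which is greater than 1, so the flow is supercritical.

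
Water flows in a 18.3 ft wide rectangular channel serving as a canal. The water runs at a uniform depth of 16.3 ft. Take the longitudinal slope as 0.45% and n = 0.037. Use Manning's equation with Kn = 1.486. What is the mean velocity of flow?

Flow area A = b·y = 18.3 × 16.3 = 298.3 ft². Wetted perimeter P = b + 2y = 18.3 + 2×16.3 = 50.9 ft.
Hydraulic radius R = A/P = 298.3/50.9 = 5.86 ft.
From Manning's equation, V = (1.486/n) R^(2/3) S^(1/2) = (1.486/0.037) × 5.86^(2/3) × 0.0045^(1/2) = 8.76 ft/s.

V = 8.76 ft/s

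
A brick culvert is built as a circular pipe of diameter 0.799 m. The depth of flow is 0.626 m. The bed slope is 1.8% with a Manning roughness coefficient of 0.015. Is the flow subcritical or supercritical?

For a circular section of diameter D = 0.799 m at depth y = 0.626 m, the central angle is θ = 2 arccos(1 − 2y/D) = 4.347 rad. Then A = (D²/8)(θ − sin θ) = 0.4214 m² and P = Dθ/2 = 1.737 m.
Hydraulic radius R = A/P = 0.4214/1.737 = 0.2427 m.
V = (1/n) R^(2/3) √S = (1/0.015) × 0.2427^(2/3) × √0.018 = 3.48 m/s. Hydraulic depth D_h = A/T = 0.4214/0.6582 = 0.6403 m.
Froude number Fr = V/√(g·D_h) = 3.48/√(9.81×0.6403) = 1.39, which is greater than 1, so the flow is supercritical.

supercritical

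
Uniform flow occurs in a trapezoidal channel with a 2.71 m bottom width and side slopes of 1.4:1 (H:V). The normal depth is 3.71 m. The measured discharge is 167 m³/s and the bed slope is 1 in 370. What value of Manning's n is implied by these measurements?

n = 0.014

With bottom width b = 2.71 m and side slope z = 1.4: A = (b + zy)y = (2.71 + 1.4×3.71)×3.71 = 29.32 m²; P = b + 2y√(1+z²) = 2.71 + 2×3.71×1.72 = 15.48 m.
Hydraulic radius R = A/P = 29.32/15.48 = 1.895 m.
Rearranging Manning's equation: n = (1/Q) A R^(2/3) S^(1/2) = (1/167) × 29.32 × 1.895^(2/3) × √0.002703 = 0.014.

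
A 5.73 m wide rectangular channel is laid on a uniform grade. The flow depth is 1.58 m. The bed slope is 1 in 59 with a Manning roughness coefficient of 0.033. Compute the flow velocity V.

V = 3.99 m/s

Flow area A = b·y = 5.73 × 1.58 = 9.053 m². Wetted perimeter P = b + 2y = 5.73 + 2×1.58 = 8.89 m.
Hydraulic radius R = A/P = 9.053/8.89 = 1.018 m.
From Manning's equation, V = (1/n) R^(2/3) S^(1/2) = (1/0.033) × 1.018^(2/3) × 0.01695^(1/2) = 3.99 m/s.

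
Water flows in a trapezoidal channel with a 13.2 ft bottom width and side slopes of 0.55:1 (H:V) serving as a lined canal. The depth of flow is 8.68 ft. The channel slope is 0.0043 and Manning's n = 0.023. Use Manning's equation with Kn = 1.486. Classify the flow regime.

subcritical

With bottom width b = 13.2 ft and side slope z = 0.55: A = (b + zy)y = (13.2 + 0.55×8.68)×8.68 = 156 ft²; P = b + 2y√(1+z²) = 13.2 + 2×8.68×1.141 = 33.01 ft.
Hydraulic radius R = A/P = 156/33.01 = 4.726 ft.
V = (1.486/n) R^(2/3) √S = (1.486/0.023) × 4.726^(2/3) × √0.0043 = 11.93 ft/s. Hydraulic depth D_h = A/T = 156/22.75 = 6.858 ft.
Froude number Fr = V/√(g·D_h) = 11.93/√(32.2×6.858) = 0.803, which is less than 1, so the flow is subcritical.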